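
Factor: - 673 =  - 673^1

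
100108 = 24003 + 76105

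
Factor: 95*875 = 83125= 5^4 * 7^1*19^1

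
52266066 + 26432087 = 78698153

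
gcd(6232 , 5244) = 76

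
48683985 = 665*73209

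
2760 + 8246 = 11006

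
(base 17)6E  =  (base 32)3k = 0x74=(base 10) 116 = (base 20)5G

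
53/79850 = 53/79850  =  0.00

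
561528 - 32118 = 529410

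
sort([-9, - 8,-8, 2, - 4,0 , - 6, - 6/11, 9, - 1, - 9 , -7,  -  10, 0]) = [- 10, - 9,  -  9, - 8, -8, - 7, - 6, - 4,-1, - 6/11,0,0 , 2,9]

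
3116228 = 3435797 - 319569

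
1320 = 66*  20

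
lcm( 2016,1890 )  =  30240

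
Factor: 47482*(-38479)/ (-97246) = 913529939/48623 = 7^1*23^1*239^1*23741^1*48623^(-1 ) 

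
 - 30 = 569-599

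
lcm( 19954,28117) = 618574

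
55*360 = 19800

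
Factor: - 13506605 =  - 5^1*7^2*29^1*1901^1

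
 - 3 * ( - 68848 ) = 206544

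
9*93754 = 843786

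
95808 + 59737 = 155545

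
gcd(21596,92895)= 1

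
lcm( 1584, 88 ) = 1584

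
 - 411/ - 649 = 411/649  =  0.63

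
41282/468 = 20641/234 = 88.21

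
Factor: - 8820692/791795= -2^2 *5^( - 1 )*719^1*3067^1*158359^(  -  1) 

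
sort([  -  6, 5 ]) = [-6, 5]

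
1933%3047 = 1933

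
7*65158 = 456106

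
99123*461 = 45695703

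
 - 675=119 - 794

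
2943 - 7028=-4085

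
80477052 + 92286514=172763566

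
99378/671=99378/671 = 148.10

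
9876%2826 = 1398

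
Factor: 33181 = 33181^1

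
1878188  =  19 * 98852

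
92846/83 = 1118 + 52/83 =1118.63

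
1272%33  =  18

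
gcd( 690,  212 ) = 2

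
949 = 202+747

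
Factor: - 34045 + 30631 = - 3414 = - 2^1*3^1*569^1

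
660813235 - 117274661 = 543538574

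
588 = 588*1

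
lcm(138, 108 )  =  2484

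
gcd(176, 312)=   8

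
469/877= 469/877  =  0.53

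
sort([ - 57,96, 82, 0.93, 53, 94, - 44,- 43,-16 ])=[ - 57, - 44 , - 43,-16,0.93,53, 82,94, 96] 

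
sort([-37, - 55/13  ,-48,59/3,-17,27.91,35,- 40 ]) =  [- 48, - 40, - 37,  -  17,-55/13,59/3,27.91, 35 ]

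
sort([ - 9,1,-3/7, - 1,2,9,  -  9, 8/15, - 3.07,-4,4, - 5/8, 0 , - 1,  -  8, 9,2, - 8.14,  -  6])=[-9,-9, - 8.14, - 8,- 6,-4, - 3.07,-1, -1,-5/8,-3/7,0,8/15, 1, 2,2,4, 9,9 ] 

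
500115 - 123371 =376744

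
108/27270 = 2/505 =0.00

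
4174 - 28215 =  - 24041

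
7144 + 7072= 14216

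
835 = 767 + 68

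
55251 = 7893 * 7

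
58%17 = 7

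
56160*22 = 1235520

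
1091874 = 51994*21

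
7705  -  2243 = 5462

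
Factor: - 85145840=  - 2^4 * 5^1* 13^1*19^1*31^1*139^1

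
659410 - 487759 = 171651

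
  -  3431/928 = -4 + 281/928 = - 3.70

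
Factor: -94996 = -2^2*11^1*17^1*127^1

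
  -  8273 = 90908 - 99181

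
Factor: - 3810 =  - 2^1*3^1*5^1 * 127^1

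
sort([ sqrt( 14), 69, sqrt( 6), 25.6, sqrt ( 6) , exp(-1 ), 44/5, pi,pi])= [ exp( - 1) , sqrt( 6 ),sqrt(6 ), pi,pi, sqrt(14 ),44/5, 25.6,69 ] 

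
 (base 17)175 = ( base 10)413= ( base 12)2A5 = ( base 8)635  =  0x19d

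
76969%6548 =4941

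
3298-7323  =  -4025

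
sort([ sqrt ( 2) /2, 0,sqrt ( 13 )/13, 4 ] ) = [ 0,sqrt( 13 )/13,sqrt( 2 ) /2,4]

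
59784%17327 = 7803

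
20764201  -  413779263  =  - 393015062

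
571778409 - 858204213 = -286425804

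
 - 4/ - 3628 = 1/907 = 0.00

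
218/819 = 218/819   =  0.27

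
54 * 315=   17010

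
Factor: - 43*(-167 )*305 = 2190205=5^1*43^1*61^1*167^1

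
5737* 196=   1124452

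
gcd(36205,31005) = 65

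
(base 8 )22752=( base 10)9706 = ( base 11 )7324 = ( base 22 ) k14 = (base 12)574A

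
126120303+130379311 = 256499614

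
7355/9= 7355/9 = 817.22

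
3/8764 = 3/8764 = 0.00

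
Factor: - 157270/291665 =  - 31454/58333 = -2^1*11^(- 1)* 5303^( - 1)*15727^1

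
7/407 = 7/407 = 0.02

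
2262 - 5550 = - 3288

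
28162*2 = 56324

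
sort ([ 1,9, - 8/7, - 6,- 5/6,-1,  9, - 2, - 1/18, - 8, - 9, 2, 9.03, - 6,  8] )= [ - 9, - 8, - 6, - 6, - 2,  -  8/7 , - 1, - 5/6, - 1/18,1,2,8,9, 9,9.03]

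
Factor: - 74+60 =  - 2^1 * 7^1= -14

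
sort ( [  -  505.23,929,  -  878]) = [ - 878, - 505.23,929] 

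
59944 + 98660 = 158604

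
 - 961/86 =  - 961/86=   -11.17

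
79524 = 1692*47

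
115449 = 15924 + 99525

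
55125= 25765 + 29360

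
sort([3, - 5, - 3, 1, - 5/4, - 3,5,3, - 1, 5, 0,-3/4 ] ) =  [ - 5, - 3, - 3,-5/4, - 1, - 3/4,0,1 , 3, 3, 5, 5 ]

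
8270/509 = 8270/509 = 16.25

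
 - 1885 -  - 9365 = 7480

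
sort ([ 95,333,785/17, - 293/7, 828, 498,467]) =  [ - 293/7,785/17, 95, 333, 467, 498,828]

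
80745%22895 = 12060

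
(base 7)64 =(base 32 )1e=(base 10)46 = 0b101110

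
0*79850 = 0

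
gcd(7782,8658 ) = 6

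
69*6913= 476997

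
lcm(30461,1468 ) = 121844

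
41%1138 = 41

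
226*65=14690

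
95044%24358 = 21970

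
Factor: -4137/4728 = -2^( - 3)*7^1  =  -  7/8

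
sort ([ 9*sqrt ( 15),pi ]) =[ pi, 9*sqrt ( 15)] 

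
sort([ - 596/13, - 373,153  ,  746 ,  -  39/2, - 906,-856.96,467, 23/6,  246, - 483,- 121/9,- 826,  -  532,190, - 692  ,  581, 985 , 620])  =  [-906,-856.96,  -  826, - 692,-532,- 483, - 373, - 596/13,  -  39/2,  -  121/9,23/6, 153, 190, 246, 467,581, 620,746, 985] 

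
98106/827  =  118+ 520/827 =118.63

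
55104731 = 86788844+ - 31684113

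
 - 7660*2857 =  - 21884620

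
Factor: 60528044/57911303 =2^2* 631^1*1747^( - 1)*23981^1  *33149^( - 1)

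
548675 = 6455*85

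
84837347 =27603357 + 57233990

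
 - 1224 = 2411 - 3635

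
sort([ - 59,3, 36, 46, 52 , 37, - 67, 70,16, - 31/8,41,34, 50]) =[ - 67, - 59,-31/8,3, 16, 34,36 , 37,41, 46,50,52 , 70]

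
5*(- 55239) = -276195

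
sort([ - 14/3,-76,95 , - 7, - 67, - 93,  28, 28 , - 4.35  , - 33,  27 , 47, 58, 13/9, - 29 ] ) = [ - 93, - 76, - 67 , - 33,  -  29 , - 7 , - 14/3,-4.35,13/9, 27,  28 , 28, 47, 58,95] 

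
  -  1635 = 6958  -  8593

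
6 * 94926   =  569556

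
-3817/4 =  - 3817/4= - 954.25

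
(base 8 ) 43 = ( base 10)35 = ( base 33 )12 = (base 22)1D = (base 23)1C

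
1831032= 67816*27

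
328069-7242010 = - 6913941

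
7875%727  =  605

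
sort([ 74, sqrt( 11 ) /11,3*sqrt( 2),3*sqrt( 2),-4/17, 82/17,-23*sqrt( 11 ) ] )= [-23*sqrt( 11), - 4/17,sqrt( 11) /11,  3*sqrt( 2), 3*sqrt(2), 82/17,74]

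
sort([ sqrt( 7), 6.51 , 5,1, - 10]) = [  -  10, 1,sqrt(7),5,6.51 ] 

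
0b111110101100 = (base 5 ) 112022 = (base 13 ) 1A98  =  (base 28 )538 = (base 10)4012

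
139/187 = 139/187 = 0.74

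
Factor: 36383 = 36383^1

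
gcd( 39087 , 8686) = 4343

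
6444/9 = 716 = 716.00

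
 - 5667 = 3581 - 9248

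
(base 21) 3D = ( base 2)1001100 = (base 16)4c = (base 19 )40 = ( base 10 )76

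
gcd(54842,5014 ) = 2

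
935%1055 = 935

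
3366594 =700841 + 2665753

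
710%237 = 236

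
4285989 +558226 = 4844215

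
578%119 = 102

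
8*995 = 7960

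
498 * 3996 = 1990008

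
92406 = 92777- 371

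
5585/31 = 180+ 5/31 = 180.16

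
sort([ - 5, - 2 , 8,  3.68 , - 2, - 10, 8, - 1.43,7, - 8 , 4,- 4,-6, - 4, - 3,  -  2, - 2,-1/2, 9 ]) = [ - 10,  -  8, - 6, - 5 , - 4, - 4, - 3, -2, - 2,- 2, - 2, - 1.43, - 1/2 , 3.68 , 4,7, 8 , 8,9]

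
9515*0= 0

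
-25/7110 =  - 5/1422 = -  0.00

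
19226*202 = 3883652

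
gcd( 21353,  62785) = 1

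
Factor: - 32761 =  - 181^2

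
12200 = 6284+5916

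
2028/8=253+1/2 = 253.50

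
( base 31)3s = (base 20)61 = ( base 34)3j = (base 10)121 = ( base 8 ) 171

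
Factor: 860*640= 2^9*5^2*43^1 = 550400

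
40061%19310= 1441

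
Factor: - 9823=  - 11^1*19^1*47^1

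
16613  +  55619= 72232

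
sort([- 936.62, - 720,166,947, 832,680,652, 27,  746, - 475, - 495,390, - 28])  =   [-936.62, - 720,- 495, - 475,- 28, 27,166, 390,652,680,746,832, 947]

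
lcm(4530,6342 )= 31710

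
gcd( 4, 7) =1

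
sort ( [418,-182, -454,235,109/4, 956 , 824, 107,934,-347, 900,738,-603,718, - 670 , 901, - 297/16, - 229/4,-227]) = [ - 670,-603, - 454, - 347, - 227, - 182,-229/4,-297/16,109/4,  107, 235, 418, 718 , 738,824, 900,901,  934,956]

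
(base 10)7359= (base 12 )4313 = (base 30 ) 859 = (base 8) 16277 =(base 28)9an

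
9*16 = 144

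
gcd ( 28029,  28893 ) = 3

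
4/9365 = 4/9365= 0.00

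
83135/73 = 1138 +61/73 = 1138.84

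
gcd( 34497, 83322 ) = 9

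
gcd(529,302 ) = 1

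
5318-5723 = -405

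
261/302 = 261/302   =  0.86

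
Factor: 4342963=19^1*228577^1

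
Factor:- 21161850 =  - 2^1 *3^1*5^2*141079^1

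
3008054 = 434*6931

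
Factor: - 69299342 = - 2^1*7^1*283^1*17491^1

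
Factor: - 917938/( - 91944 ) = 2^ ( - 2 )*3^( - 2 )*7^1*173^1*379^1*1277^( - 1 )= 458969/45972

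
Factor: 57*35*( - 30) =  - 2^1*3^2*5^2*7^1 * 19^1 = - 59850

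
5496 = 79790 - 74294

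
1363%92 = 75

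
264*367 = 96888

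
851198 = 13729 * 62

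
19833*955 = 18940515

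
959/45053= 959/45053   =  0.02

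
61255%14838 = 1903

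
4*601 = 2404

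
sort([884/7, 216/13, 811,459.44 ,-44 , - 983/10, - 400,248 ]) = [ - 400, - 983/10, - 44, 216/13, 884/7,248,459.44,811 ] 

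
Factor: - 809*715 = - 5^1*11^1*13^1*809^1 = - 578435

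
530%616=530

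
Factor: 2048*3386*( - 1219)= -2^12*23^1*53^1*1693^1=-  8453189632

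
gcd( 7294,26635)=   7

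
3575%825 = 275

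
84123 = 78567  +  5556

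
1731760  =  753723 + 978037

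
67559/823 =82 + 73/823  =  82.09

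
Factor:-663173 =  - 7^1*211^1*449^1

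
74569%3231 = 256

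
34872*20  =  697440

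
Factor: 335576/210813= 2^3 *3^( - 1 )*41947^1*70271^( - 1)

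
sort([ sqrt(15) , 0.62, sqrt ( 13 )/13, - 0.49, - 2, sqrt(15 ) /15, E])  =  [ - 2,  -  0.49, sqrt ( 15) /15, sqrt( 13)/13, 0.62,  E , sqrt(15) ] 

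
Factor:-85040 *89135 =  - 7580040400= - 2^4 *5^2*1063^1*17827^1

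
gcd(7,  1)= 1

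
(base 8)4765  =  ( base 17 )8DG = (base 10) 2549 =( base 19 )713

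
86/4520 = 43/2260 = 0.02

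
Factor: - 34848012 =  - 2^2*3^1*2904001^1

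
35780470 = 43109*830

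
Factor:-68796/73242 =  - 294/313 = - 2^1*3^1*7^2*313^(  -  1) 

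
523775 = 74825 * 7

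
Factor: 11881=109^2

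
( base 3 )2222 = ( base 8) 120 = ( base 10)80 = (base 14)5a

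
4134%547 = 305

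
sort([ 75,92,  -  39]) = [ -39,75, 92]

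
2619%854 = 57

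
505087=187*2701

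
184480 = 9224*20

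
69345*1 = 69345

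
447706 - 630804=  - 183098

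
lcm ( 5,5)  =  5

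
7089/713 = 7089/713= 9.94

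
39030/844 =46+103/422=46.24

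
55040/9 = 6115+5/9 = 6115.56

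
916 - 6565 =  - 5649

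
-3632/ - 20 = 908/5 = 181.60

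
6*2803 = 16818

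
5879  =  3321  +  2558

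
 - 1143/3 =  - 381=-381.00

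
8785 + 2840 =11625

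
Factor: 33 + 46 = 79^1 = 79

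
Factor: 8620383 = 3^1*2873461^1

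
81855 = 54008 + 27847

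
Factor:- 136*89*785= -9501640 =-  2^3*5^1*17^1 * 89^1*157^1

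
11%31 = 11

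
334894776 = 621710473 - 286815697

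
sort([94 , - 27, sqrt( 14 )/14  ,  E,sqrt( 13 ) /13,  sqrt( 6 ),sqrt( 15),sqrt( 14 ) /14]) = [-27, sqrt (14 ) /14,sqrt( 14)/14,sqrt(13 ) /13,  sqrt( 6), E,sqrt(15) , 94]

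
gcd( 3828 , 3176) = 4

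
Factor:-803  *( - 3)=3^1*11^1*73^1  =  2409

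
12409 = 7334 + 5075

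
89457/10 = 89457/10 = 8945.70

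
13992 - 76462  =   - 62470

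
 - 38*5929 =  - 225302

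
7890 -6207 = 1683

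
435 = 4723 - 4288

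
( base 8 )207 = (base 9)160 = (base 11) 113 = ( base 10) 135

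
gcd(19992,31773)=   357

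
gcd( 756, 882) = 126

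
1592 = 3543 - 1951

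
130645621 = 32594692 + 98050929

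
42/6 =7=7.00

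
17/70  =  17/70 = 0.24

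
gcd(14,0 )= 14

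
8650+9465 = 18115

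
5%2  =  1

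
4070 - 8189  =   - 4119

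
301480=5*60296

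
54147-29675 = 24472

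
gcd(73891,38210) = 1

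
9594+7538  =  17132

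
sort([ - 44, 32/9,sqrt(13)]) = [ - 44,32/9, sqrt( 13 ) ]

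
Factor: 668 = 2^2*167^1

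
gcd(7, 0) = 7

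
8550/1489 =8550/1489 =5.74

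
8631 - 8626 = 5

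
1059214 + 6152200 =7211414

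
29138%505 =353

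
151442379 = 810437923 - 658995544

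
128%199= 128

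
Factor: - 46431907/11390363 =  - 59^ ( - 1) *193057^(  -  1)*46431907^1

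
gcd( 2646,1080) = 54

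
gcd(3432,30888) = 3432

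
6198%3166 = 3032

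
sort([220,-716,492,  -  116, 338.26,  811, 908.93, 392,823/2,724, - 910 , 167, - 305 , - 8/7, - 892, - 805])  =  [ - 910,  -  892, - 805, - 716, - 305 , - 116, - 8/7, 167, 220, 338.26,  392,823/2, 492, 724,811, 908.93] 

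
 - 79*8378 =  - 661862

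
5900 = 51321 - 45421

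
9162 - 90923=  - 81761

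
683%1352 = 683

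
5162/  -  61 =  - 85 + 23/61=- 84.62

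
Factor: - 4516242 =- 2^1*3^1*752707^1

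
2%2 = 0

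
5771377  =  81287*71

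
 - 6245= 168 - 6413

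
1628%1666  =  1628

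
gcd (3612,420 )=84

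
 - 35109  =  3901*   ( - 9)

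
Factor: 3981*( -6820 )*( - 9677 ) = 262734614340 = 2^2 * 3^1*5^1*11^1 * 31^1*1327^1*9677^1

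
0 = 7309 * 0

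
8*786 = 6288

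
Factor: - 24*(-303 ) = 7272 = 2^3*3^2*101^1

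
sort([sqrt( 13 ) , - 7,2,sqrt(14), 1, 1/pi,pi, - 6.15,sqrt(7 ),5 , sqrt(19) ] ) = [ - 7, - 6.15, 1/pi, 1, 2, sqrt(7 ),pi,sqrt( 13) , sqrt( 14 ),sqrt(19 ),5 ] 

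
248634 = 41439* 6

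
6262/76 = 3131/38=82.39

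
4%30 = 4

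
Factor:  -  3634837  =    -  809^1*4493^1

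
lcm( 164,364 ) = 14924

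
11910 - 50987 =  - 39077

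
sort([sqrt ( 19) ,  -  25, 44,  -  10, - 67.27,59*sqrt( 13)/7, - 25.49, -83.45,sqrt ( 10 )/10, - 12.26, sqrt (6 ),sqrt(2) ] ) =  [ - 83.45, - 67.27, - 25.49 , - 25, - 12.26, - 10, sqrt(10 )/10 , sqrt(2),sqrt( 6),sqrt(19), 59 * sqrt(13)/7,44] 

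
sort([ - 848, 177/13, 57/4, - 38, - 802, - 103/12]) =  [ - 848, - 802, - 38, - 103/12,  177/13, 57/4 ]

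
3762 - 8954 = -5192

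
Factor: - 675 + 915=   240= 2^4 * 3^1*5^1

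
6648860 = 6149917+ 498943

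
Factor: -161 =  - 7^1 * 23^1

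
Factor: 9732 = 2^2*3^1*811^1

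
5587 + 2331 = 7918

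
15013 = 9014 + 5999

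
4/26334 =2/13167 = 0.00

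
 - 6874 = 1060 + - 7934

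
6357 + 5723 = 12080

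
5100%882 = 690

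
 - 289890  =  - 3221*90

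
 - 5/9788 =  - 5/9788= - 0.00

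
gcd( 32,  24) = 8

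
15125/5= 3025 = 3025.00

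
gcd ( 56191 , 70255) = 1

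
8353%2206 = 1735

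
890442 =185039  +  705403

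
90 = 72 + 18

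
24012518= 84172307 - 60159789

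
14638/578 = 25 + 94/289 = 25.33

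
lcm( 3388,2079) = 91476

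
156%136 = 20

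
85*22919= 1948115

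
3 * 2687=8061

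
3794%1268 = 1258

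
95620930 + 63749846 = 159370776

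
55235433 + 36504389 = 91739822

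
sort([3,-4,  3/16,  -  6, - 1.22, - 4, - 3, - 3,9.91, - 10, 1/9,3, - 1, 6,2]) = [ - 10, - 6, - 4, - 4, - 3,-3,- 1.22, - 1,1/9,3/16,2, 3,3,6 , 9.91] 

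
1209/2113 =1209/2113 = 0.57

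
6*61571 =369426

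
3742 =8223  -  4481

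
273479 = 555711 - 282232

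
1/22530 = 1/22530= 0.00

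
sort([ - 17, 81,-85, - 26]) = [ - 85, - 26, - 17,81]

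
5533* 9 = 49797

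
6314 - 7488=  - 1174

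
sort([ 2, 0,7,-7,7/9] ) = [ - 7,0,7/9, 2, 7]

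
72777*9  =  654993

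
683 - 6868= -6185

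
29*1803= 52287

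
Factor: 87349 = 113^1*773^1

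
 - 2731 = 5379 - 8110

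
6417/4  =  6417/4 = 1604.25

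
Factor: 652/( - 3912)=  - 2^ ( - 1 )*3^( - 1 ) = - 1/6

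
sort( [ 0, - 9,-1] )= [ - 9, - 1, 0]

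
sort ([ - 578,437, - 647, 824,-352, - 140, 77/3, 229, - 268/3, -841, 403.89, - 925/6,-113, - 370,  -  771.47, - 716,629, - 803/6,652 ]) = [  -  841,-771.47,-716, - 647, - 578, - 370, - 352,-925/6,  -  140, - 803/6, - 113, - 268/3, 77/3, 229, 403.89,437 , 629, 652,824] 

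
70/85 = 14/17 = 0.82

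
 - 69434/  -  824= 34717/412=84.26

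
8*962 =7696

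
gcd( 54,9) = 9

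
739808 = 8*92476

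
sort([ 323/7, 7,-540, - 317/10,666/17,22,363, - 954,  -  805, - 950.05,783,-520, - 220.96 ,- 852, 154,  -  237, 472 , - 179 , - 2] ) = [ - 954 , - 950.05,-852,  -  805, - 540,  -  520, - 237,  -  220.96, - 179,  -  317/10, - 2,7,22, 666/17,323/7, 154,363,472,783] 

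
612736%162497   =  125245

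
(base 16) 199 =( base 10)409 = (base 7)1123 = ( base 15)1c4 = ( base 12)2A1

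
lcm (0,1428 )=0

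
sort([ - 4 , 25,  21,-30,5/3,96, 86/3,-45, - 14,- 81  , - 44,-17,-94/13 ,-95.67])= [- 95.67 ,  -  81, - 45,-44, - 30, - 17 , - 14 ,-94/13, - 4,5/3,21,25, 86/3,96 ]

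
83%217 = 83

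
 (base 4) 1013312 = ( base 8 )10766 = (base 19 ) ce0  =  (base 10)4598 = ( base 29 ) 5DG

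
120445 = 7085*17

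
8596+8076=16672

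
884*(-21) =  - 18564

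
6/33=2/11 = 0.18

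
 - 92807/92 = - 92807/92 = - 1008.77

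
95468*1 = 95468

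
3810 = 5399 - 1589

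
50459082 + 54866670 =105325752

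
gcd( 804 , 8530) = 2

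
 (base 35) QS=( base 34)rk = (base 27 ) 17k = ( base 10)938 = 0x3aa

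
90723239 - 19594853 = 71128386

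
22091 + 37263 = 59354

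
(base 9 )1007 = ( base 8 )1340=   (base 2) 1011100000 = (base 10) 736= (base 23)190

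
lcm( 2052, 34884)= 34884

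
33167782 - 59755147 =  - 26587365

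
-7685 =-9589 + 1904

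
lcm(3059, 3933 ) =27531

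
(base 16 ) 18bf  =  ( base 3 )22200122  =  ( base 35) 560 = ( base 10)6335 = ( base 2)1100010111111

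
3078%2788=290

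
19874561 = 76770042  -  56895481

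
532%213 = 106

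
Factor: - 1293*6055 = -3^1*5^1*7^1*173^1*  431^1 = - 7829115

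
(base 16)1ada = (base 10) 6874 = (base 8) 15332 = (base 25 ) AOO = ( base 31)74N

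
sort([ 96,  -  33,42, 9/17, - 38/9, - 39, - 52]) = [ - 52,  -  39, - 33,  -  38/9,9/17, 42, 96]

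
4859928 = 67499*72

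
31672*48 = 1520256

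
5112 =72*71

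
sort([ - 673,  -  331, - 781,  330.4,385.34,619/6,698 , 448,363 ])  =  [ - 781, -673, - 331, 619/6,330.4,363  ,  385.34,448,698]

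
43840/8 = 5480 = 5480.00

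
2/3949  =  2/3949 = 0.00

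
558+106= 664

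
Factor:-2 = -2^1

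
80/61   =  80/61 = 1.31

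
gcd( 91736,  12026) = 2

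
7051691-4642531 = 2409160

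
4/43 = 4/43 = 0.09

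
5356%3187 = 2169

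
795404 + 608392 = 1403796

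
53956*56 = 3021536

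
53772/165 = 325+49/55  =  325.89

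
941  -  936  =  5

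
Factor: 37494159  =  3^1 * 31^1*403163^1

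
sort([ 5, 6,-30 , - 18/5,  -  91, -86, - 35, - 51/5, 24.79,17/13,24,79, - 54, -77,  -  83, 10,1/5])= [ - 91,  -  86, - 83, - 77, - 54, - 35, - 30,-51/5,  -  18/5  ,  1/5 , 17/13, 5, 6, 10 , 24, 24.79 , 79] 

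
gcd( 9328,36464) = 848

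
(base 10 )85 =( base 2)1010101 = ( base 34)2h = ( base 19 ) 49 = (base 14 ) 61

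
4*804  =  3216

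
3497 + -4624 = - 1127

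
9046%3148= 2750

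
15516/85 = 15516/85 = 182.54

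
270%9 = 0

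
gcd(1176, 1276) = 4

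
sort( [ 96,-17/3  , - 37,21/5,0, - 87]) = [ - 87, - 37, - 17/3,0 , 21/5 , 96 ] 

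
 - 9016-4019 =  - 13035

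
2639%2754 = 2639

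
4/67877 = 4/67877 = 0.00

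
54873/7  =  7839 =7839.00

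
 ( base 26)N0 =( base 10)598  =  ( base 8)1126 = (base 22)154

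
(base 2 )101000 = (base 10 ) 40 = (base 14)2c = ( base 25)1F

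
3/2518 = 3/2518 = 0.00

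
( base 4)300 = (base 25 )1n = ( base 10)48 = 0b110000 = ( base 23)22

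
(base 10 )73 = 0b1001001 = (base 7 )133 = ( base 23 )34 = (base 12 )61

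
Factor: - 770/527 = -2^1*5^1*7^1*11^1*17^( - 1)*31^( - 1)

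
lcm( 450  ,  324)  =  8100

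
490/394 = 1 + 48/197 =1.24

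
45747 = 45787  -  40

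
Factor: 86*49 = 2^1*7^2*43^1=   4214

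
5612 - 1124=4488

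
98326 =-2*(  -  49163 ) 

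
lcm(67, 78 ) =5226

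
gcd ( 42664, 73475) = 1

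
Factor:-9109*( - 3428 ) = 2^2 * 857^1*9109^1 = 31225652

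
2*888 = 1776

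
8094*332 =2687208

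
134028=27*4964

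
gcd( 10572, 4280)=4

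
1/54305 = 1/54305= 0.00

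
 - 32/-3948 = 8/987 = 0.01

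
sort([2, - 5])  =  [ - 5, 2]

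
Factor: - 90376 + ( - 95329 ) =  - 5^1*13^1 * 2857^1=- 185705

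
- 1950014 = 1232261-3182275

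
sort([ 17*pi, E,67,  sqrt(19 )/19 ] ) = [ sqrt(19)/19,E,  17*pi,67]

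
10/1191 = 10/1191 =0.01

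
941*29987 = 28217767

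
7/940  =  7/940=0.01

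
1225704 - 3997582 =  - 2771878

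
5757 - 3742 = 2015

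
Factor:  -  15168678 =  - 2^1*3^1*7^1*361159^1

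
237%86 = 65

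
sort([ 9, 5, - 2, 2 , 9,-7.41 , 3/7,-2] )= [ - 7.41, - 2, - 2,  3/7, 2, 5, 9 , 9] 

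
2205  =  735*3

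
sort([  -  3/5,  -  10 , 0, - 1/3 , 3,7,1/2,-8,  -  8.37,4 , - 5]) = [-10, - 8.37, - 8 ,-5,-3/5,-1/3,0,1/2,3,4,  7 ]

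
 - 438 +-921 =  - 1359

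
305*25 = 7625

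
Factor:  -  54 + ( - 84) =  - 138 = - 2^1*3^1*23^1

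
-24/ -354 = 4/59 = 0.07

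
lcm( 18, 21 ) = 126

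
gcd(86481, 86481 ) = 86481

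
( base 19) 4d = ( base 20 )49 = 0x59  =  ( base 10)89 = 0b1011001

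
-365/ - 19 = 19 + 4/19 = 19.21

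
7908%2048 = 1764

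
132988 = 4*33247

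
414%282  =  132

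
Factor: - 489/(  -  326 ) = 3/2 = 2^( - 1 ) * 3^1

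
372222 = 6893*54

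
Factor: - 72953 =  - 72953^1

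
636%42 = 6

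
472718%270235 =202483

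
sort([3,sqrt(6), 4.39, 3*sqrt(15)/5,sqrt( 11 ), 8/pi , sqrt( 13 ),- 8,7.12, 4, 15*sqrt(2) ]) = [ - 8, 3*sqrt(15)/5,sqrt( 6), 8/pi, 3,sqrt(11 ),  sqrt( 13),4, 4.39, 7.12, 15 * sqrt(2 )]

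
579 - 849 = - 270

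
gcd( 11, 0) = 11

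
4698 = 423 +4275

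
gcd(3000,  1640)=40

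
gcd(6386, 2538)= 2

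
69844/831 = 84 +40/831 = 84.05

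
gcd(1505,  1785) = 35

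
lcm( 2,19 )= 38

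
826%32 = 26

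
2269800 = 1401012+868788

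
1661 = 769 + 892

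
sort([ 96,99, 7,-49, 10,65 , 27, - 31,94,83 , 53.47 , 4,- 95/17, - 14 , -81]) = [ - 81, - 49, - 31, - 14, - 95/17,4,7,10, 27 , 53.47, 65,83,94,96,99 ] 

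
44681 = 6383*7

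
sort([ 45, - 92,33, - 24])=[ - 92, - 24, 33, 45 ]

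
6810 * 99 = 674190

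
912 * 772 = 704064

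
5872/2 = 2936 =2936.00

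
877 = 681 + 196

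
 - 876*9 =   -  7884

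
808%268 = 4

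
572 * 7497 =4288284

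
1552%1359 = 193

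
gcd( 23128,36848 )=392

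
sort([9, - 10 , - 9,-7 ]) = [-10, - 9, - 7, 9] 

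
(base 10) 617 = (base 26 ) NJ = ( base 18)1g5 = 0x269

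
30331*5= 151655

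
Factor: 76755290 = 2^1*5^1*821^1*9349^1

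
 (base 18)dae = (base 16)1136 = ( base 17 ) F43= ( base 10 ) 4406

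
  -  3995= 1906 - 5901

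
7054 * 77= 543158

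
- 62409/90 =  - 20803/30=- 693.43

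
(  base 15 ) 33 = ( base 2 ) 110000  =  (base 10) 48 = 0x30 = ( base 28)1K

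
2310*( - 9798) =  - 22633380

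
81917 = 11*7447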